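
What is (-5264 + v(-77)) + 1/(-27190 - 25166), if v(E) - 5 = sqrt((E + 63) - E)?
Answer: -275340205/52356 + 3*sqrt(7) ≈ -5251.1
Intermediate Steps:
v(E) = 5 + 3*sqrt(7) (v(E) = 5 + sqrt((E + 63) - E) = 5 + sqrt((63 + E) - E) = 5 + sqrt(63) = 5 + 3*sqrt(7))
(-5264 + v(-77)) + 1/(-27190 - 25166) = (-5264 + (5 + 3*sqrt(7))) + 1/(-27190 - 25166) = (-5259 + 3*sqrt(7)) + 1/(-52356) = (-5259 + 3*sqrt(7)) - 1/52356 = -275340205/52356 + 3*sqrt(7)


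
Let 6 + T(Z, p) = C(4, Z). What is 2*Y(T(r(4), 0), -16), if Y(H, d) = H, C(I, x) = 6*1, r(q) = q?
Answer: 0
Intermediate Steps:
C(I, x) = 6
T(Z, p) = 0 (T(Z, p) = -6 + 6 = 0)
2*Y(T(r(4), 0), -16) = 2*0 = 0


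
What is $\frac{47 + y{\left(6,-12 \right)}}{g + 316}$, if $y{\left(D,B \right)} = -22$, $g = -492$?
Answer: $- \frac{25}{176} \approx -0.14205$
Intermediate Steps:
$\frac{47 + y{\left(6,-12 \right)}}{g + 316} = \frac{47 - 22}{-492 + 316} = \frac{25}{-176} = 25 \left(- \frac{1}{176}\right) = - \frac{25}{176}$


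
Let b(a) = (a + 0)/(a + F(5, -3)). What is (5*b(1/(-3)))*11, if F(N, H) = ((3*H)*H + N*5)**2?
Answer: -55/8111 ≈ -0.0067809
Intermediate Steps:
F(N, H) = (3*H**2 + 5*N)**2
b(a) = a/(2704 + a) (b(a) = (a + 0)/(a + (3*(-3)**2 + 5*5)**2) = a/(a + (3*9 + 25)**2) = a/(a + (27 + 25)**2) = a/(a + 52**2) = a/(a + 2704) = a/(2704 + a))
(5*b(1/(-3)))*11 = (5*(1/((-3)*(2704 + 1/(-3)))))*11 = (5*(-1/(3*(2704 - 1/3))))*11 = (5*(-1/(3*8111/3)))*11 = (5*(-1/3*3/8111))*11 = (5*(-1/8111))*11 = -5/8111*11 = -55/8111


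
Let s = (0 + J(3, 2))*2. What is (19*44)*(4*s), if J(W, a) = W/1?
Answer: 20064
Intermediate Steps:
J(W, a) = W (J(W, a) = W*1 = W)
s = 6 (s = (0 + 3)*2 = 3*2 = 6)
(19*44)*(4*s) = (19*44)*(4*6) = 836*24 = 20064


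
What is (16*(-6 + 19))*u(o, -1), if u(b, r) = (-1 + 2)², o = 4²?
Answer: 208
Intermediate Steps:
o = 16
u(b, r) = 1 (u(b, r) = 1² = 1)
(16*(-6 + 19))*u(o, -1) = (16*(-6 + 19))*1 = (16*13)*1 = 208*1 = 208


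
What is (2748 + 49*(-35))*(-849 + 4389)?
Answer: 3656820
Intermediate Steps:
(2748 + 49*(-35))*(-849 + 4389) = (2748 - 1715)*3540 = 1033*3540 = 3656820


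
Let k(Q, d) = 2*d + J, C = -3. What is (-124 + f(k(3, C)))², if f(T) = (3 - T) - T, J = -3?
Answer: 10609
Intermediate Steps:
k(Q, d) = -3 + 2*d (k(Q, d) = 2*d - 3 = -3 + 2*d)
f(T) = 3 - 2*T
(-124 + f(k(3, C)))² = (-124 + (3 - 2*(-3 + 2*(-3))))² = (-124 + (3 - 2*(-3 - 6)))² = (-124 + (3 - 2*(-9)))² = (-124 + (3 + 18))² = (-124 + 21)² = (-103)² = 10609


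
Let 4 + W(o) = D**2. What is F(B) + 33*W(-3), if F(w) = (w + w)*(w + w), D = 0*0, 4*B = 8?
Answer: -116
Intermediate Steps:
B = 2 (B = (1/4)*8 = 2)
D = 0
W(o) = -4 (W(o) = -4 + 0**2 = -4 + 0 = -4)
F(w) = 4*w**2 (F(w) = (2*w)*(2*w) = 4*w**2)
F(B) + 33*W(-3) = 4*2**2 + 33*(-4) = 4*4 - 132 = 16 - 132 = -116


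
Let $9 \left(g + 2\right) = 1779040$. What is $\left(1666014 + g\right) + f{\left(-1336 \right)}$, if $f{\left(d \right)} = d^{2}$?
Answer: $\frac{32837212}{9} \approx 3.6486 \cdot 10^{6}$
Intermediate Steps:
$g = \frac{1779022}{9}$ ($g = -2 + \frac{1}{9} \cdot 1779040 = -2 + \frac{1779040}{9} = \frac{1779022}{9} \approx 1.9767 \cdot 10^{5}$)
$\left(1666014 + g\right) + f{\left(-1336 \right)} = \left(1666014 + \frac{1779022}{9}\right) + \left(-1336\right)^{2} = \frac{16773148}{9} + 1784896 = \frac{32837212}{9}$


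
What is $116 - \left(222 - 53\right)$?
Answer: $-53$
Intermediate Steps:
$116 - \left(222 - 53\right) = 116 - 169 = -53$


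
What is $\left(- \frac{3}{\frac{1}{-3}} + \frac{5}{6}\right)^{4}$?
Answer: $\frac{12117361}{1296} \approx 9349.8$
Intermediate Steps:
$\left(- \frac{3}{\frac{1}{-3}} + \frac{5}{6}\right)^{4} = \left(- \frac{3}{- \frac{1}{3}} + 5 \cdot \frac{1}{6}\right)^{4} = \left(\left(-3\right) \left(-3\right) + \frac{5}{6}\right)^{4} = \left(9 + \frac{5}{6}\right)^{4} = \left(\frac{59}{6}\right)^{4} = \frac{12117361}{1296}$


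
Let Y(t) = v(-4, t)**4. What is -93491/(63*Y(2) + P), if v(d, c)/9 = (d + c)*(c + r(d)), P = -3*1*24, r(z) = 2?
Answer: -93491/1693052856 ≈ -5.5220e-5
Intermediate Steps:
P = -72 (P = -3*24 = -72)
v(d, c) = 9*(2 + c)*(c + d) (v(d, c) = 9*((d + c)*(c + 2)) = 9*((c + d)*(2 + c)) = 9*((2 + c)*(c + d)) = 9*(2 + c)*(c + d))
Y(t) = (-72 - 18*t + 9*t**2)**4 (Y(t) = (9*t**2 + 18*t + 18*(-4) + 9*t*(-4))**4 = (9*t**2 + 18*t - 72 - 36*t)**4 = (-72 - 18*t + 9*t**2)**4)
-93491/(63*Y(2) + P) = -93491/(63*(6561*(-8 + 2**2 - 2*2)**4) - 72) = -93491/(63*(6561*(-8 + 4 - 4)**4) - 72) = -93491/(63*(6561*(-8)**4) - 72) = -93491/(63*(6561*4096) - 72) = -93491/(63*26873856 - 72) = -93491/(1693052928 - 72) = -93491/1693052856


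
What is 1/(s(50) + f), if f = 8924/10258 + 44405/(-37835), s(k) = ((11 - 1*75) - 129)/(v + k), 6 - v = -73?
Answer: -217679889/391784098 ≈ -0.55561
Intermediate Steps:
v = 79 (v = 6 - 1*(-73) = 6 + 73 = 79)
s(k) = -193/(79 + k) (s(k) = ((11 - 1*75) - 129)/(79 + k) = ((11 - 75) - 129)/(79 + k) = (-64 - 129)/(79 + k) = -193/(79 + k))
f = -512465/1687441 (f = 8924*(1/10258) + 44405*(-1/37835) = 194/223 - 8881/7567 = -512465/1687441 ≈ -0.30369)
1/(s(50) + f) = 1/(-193/(79 + 50) - 512465/1687441) = 1/(-193/129 - 512465/1687441) = 1/(-391784098/217679889) = -217679889/391784098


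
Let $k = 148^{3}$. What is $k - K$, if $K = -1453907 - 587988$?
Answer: $5283687$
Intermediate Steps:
$k = 3241792$
$K = -2041895$ ($K = -1453907 - 587988 = -2041895$)
$k - K = 3241792 - -2041895 = 3241792 + 2041895 = 5283687$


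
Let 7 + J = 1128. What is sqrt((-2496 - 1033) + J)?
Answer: 2*I*sqrt(602) ≈ 49.071*I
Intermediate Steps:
J = 1121 (J = -7 + 1128 = 1121)
sqrt((-2496 - 1033) + J) = sqrt((-2496 - 1033) + 1121) = sqrt(-3529 + 1121) = sqrt(-2408) = 2*I*sqrt(602)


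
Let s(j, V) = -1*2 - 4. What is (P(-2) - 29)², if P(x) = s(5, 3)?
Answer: 1225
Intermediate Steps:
s(j, V) = -6 (s(j, V) = -2 - 4 = -6)
P(x) = -6
(P(-2) - 29)² = (-6 - 29)² = (-35)² = 1225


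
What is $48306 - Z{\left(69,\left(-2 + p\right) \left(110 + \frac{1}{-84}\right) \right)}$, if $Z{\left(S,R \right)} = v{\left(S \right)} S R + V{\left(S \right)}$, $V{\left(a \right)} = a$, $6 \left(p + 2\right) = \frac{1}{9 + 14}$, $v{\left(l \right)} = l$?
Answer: $\frac{119787119}{56} \approx 2.1391 \cdot 10^{6}$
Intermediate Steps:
$p = - \frac{275}{138}$ ($p = -2 + \frac{1}{6 \left(9 + 14\right)} = -2 + \frac{1}{6 \cdot 23} = -2 + \frac{1}{6} \cdot \frac{1}{23} = -2 + \frac{1}{138} = - \frac{275}{138} \approx -1.9928$)
$Z{\left(S,R \right)} = S + R S^{2}$ ($Z{\left(S,R \right)} = S S R + S = S^{2} R + S = R S^{2} + S = S + R S^{2}$)
$48306 - Z{\left(69,\left(-2 + p\right) \left(110 + \frac{1}{-84}\right) \right)} = 48306 - 69 \left(1 + \left(-2 - \frac{275}{138}\right) \left(110 + \frac{1}{-84}\right) 69\right) = 48306 - 69 \left(1 + - \frac{551 \left(110 - \frac{1}{84}\right)}{138} \cdot 69\right) = 48306 - 69 \left(1 + \left(- \frac{551}{138}\right) \frac{9239}{84} \cdot 69\right) = 48306 - 69 \left(1 - \frac{5090689}{168}\right) = 48306 - 69 \left(- \frac{5090521}{168}\right) = 48306 - - \frac{117081983}{56} = 48306 + \frac{117081983}{56} = \frac{119787119}{56}$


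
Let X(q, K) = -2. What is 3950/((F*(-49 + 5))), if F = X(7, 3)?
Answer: 1975/44 ≈ 44.886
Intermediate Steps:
F = -2
3950/((F*(-49 + 5))) = 3950/((-2*(-49 + 5))) = 3950/((-2*(-44))) = 3950/88 = 3950*(1/88) = 1975/44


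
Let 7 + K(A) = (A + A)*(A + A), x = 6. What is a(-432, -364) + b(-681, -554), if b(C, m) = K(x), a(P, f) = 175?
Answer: 312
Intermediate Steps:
K(A) = -7 + 4*A² (K(A) = -7 + (A + A)*(A + A) = -7 + (2*A)*(2*A) = -7 + 4*A²)
b(C, m) = 137 (b(C, m) = -7 + 4*6² = -7 + 4*36 = -7 + 144 = 137)
a(-432, -364) + b(-681, -554) = 175 + 137 = 312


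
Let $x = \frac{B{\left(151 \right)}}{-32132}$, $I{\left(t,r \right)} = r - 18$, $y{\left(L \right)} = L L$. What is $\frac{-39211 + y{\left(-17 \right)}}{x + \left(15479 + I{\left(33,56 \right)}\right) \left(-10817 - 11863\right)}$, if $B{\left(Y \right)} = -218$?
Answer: $\frac{625320852}{5654036046851} \approx 0.0001106$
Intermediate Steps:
$y{\left(L \right)} = L^{2}$
$I{\left(t,r \right)} = -18 + r$
$x = \frac{109}{16066}$ ($x = - \frac{218}{-32132} = \left(-218\right) \left(- \frac{1}{32132}\right) = \frac{109}{16066} \approx 0.0067845$)
$\frac{-39211 + y{\left(-17 \right)}}{x + \left(15479 + I{\left(33,56 \right)}\right) \left(-10817 - 11863\right)} = \frac{-39211 + \left(-17\right)^{2}}{\frac{109}{16066} + \left(15479 + \left(-18 + 56\right)\right) \left(-10817 - 11863\right)} = \frac{-39211 + 289}{\frac{109}{16066} + \left(15479 + 38\right) \left(-22680\right)} = - \frac{38922}{\frac{109}{16066} + 15517 \left(-22680\right)} = - \frac{38922}{\frac{109}{16066} - 351925560} = - \frac{38922}{- \frac{5654036046851}{16066}} = \left(-38922\right) \left(- \frac{16066}{5654036046851}\right) = \frac{625320852}{5654036046851}$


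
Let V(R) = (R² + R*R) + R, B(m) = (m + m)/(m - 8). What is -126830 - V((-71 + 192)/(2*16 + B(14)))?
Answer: -3171377/25 ≈ -1.2686e+5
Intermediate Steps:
B(m) = 2*m/(-8 + m) (B(m) = (2*m)/(-8 + m) = 2*m/(-8 + m))
V(R) = R + 2*R² (V(R) = (R² + R²) + R = 2*R² + R = R + 2*R²)
-126830 - V((-71 + 192)/(2*16 + B(14))) = -126830 - (-71 + 192)/(2*16 + 2*14/(-8 + 14))*(1 + 2*((-71 + 192)/(2*16 + 2*14/(-8 + 14)))) = -126830 - 121/(32 + 2*14/6)*(1 + 2*(121/(32 + 2*14/6))) = -126830 - 121/(32 + 2*14*(⅙))*(1 + 2*(121/(32 + 2*14*(⅙)))) = -126830 - 121/(32 + 14/3)*(1 + 2*(121/(32 + 14/3))) = -126830 - 121/(110/3)*(1 + 2*(121/(110/3))) = -126830 - 121*(3/110)*(1 + 2*(121*(3/110))) = -126830 - 33*(1 + 2*(33/10))/10 = -126830 - 33*(1 + 33/5)/10 = -126830 - 33*38/(10*5) = -126830 - 1*627/25 = -126830 - 627/25 = -3171377/25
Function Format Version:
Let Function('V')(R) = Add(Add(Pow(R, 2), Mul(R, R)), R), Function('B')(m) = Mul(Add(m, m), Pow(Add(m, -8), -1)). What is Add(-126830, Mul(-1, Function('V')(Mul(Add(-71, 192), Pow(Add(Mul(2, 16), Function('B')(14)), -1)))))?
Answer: Rational(-3171377, 25) ≈ -1.2686e+5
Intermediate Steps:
Function('B')(m) = Mul(2, m, Pow(Add(-8, m), -1)) (Function('B')(m) = Mul(Mul(2, m), Pow(Add(-8, m), -1)) = Mul(2, m, Pow(Add(-8, m), -1)))
Function('V')(R) = Add(R, Mul(2, Pow(R, 2))) (Function('V')(R) = Add(Add(Pow(R, 2), Pow(R, 2)), R) = Add(Mul(2, Pow(R, 2)), R) = Add(R, Mul(2, Pow(R, 2))))
Add(-126830, Mul(-1, Function('V')(Mul(Add(-71, 192), Pow(Add(Mul(2, 16), Function('B')(14)), -1))))) = Add(-126830, Mul(-1, Mul(Mul(Add(-71, 192), Pow(Add(Mul(2, 16), Mul(2, 14, Pow(Add(-8, 14), -1))), -1)), Add(1, Mul(2, Mul(Add(-71, 192), Pow(Add(Mul(2, 16), Mul(2, 14, Pow(Add(-8, 14), -1))), -1))))))) = Add(-126830, Mul(-1, Mul(Mul(121, Pow(Add(32, Mul(2, 14, Pow(6, -1))), -1)), Add(1, Mul(2, Mul(121, Pow(Add(32, Mul(2, 14, Pow(6, -1))), -1))))))) = Add(-126830, Mul(-1, Mul(Mul(121, Pow(Add(32, Mul(2, 14, Rational(1, 6))), -1)), Add(1, Mul(2, Mul(121, Pow(Add(32, Mul(2, 14, Rational(1, 6))), -1))))))) = Add(-126830, Mul(-1, Mul(Mul(121, Pow(Add(32, Rational(14, 3)), -1)), Add(1, Mul(2, Mul(121, Pow(Add(32, Rational(14, 3)), -1))))))) = Add(-126830, Mul(-1, Mul(Mul(121, Pow(Rational(110, 3), -1)), Add(1, Mul(2, Mul(121, Pow(Rational(110, 3), -1))))))) = Add(-126830, Mul(-1, Mul(Mul(121, Rational(3, 110)), Add(1, Mul(2, Mul(121, Rational(3, 110))))))) = Add(-126830, Mul(-1, Mul(Rational(33, 10), Add(1, Mul(2, Rational(33, 10)))))) = Add(-126830, Mul(-1, Mul(Rational(33, 10), Add(1, Rational(33, 5))))) = Add(-126830, Mul(-1, Mul(Rational(33, 10), Rational(38, 5)))) = Add(-126830, Mul(-1, Rational(627, 25))) = Add(-126830, Rational(-627, 25)) = Rational(-3171377, 25)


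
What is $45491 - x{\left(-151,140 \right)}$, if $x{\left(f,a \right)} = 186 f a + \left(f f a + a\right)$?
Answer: $785251$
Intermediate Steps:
$x{\left(f,a \right)} = a + a f^{2} + 186 a f$ ($x{\left(f,a \right)} = 186 a f + \left(f^{2} a + a\right) = 186 a f + \left(a f^{2} + a\right) = 186 a f + \left(a + a f^{2}\right) = a + a f^{2} + 186 a f$)
$45491 - x{\left(-151,140 \right)} = 45491 - 140 \left(1 + \left(-151\right)^{2} + 186 \left(-151\right)\right) = 45491 - 140 \left(1 + 22801 - 28086\right) = 45491 - 140 \left(-5284\right) = 45491 - -739760 = 45491 + 739760 = 785251$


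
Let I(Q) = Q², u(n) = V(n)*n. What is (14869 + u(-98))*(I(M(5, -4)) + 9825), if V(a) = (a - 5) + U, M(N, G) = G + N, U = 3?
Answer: 242397594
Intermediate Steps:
V(a) = -2 + a (V(a) = (a - 5) + 3 = (-5 + a) + 3 = -2 + a)
u(n) = n*(-2 + n) (u(n) = (-2 + n)*n = n*(-2 + n))
(14869 + u(-98))*(I(M(5, -4)) + 9825) = (14869 - 98*(-2 - 98))*((-4 + 5)² + 9825) = (14869 - 98*(-100))*(1² + 9825) = (14869 + 9800)*(1 + 9825) = 24669*9826 = 242397594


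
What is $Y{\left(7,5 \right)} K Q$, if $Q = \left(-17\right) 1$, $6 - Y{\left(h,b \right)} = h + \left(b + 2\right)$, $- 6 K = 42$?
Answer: $-952$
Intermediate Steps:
$K = -7$ ($K = \left(- \frac{1}{6}\right) 42 = -7$)
$Y{\left(h,b \right)} = 4 - b - h$ ($Y{\left(h,b \right)} = 6 - \left(h + \left(b + 2\right)\right) = 6 - \left(h + \left(2 + b\right)\right) = 6 - \left(2 + b + h\right) = 4 - b - h$)
$Q = -17$
$Y{\left(7,5 \right)} K Q = \left(4 - 5 - 7\right) \left(-7\right) \left(-17\right) = \left(-8\right) \left(-7\right) \left(-17\right) = 56 \left(-17\right) = -952$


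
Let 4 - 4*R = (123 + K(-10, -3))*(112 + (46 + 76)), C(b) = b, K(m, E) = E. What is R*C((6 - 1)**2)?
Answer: -175475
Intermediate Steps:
R = -7019 (R = 1 - (123 - 3)*(112 + (46 + 76))/4 = 1 - 30*(112 + 122) = 1 - 30*234 = 1 - 1/4*28080 = 1 - 7020 = -7019)
R*C((6 - 1)**2) = -7019*(6 - 1)**2 = -7019*5**2 = -7019*25 = -175475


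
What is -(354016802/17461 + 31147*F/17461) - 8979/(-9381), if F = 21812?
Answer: -3231374423309/54600547 ≈ -59182.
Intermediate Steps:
-(354016802/17461 + 31147*F/17461) - 8979/(-9381) = -31147/(17461/(21812 + 11366)) - 8979/(-9381) = -31147/(17461/33178) - 8979*(-1/9381) = -31147/(17461*(1/33178)) + 2993/3127 = -31147/17461/33178 + 2993/3127 = -31147*33178/17461 + 2993/3127 = -1033395166/17461 + 2993/3127 = -3231374423309/54600547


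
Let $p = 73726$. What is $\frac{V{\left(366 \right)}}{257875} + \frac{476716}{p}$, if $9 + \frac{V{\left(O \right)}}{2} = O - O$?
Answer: $\frac{61465905716}{9506046125} \approx 6.466$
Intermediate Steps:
$V{\left(O \right)} = -18$ ($V{\left(O \right)} = -18 + 2 \left(O - O\right) = -18 + 2 \cdot 0 = -18 + 0 = -18$)
$\frac{V{\left(366 \right)}}{257875} + \frac{476716}{p} = - \frac{18}{257875} + \frac{476716}{73726} = \left(-18\right) \frac{1}{257875} + 476716 \cdot \frac{1}{73726} = - \frac{18}{257875} + \frac{238358}{36863} = \frac{61465905716}{9506046125}$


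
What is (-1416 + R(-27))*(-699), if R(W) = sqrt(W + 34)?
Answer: 989784 - 699*sqrt(7) ≈ 9.8794e+5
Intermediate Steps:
R(W) = sqrt(34 + W)
(-1416 + R(-27))*(-699) = (-1416 + sqrt(34 - 27))*(-699) = (-1416 + sqrt(7))*(-699) = 989784 - 699*sqrt(7)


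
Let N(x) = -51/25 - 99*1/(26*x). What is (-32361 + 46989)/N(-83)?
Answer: -263060200/35861 ≈ -7335.5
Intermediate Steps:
N(x) = -51/25 - 99/(26*x) (N(x) = -51*1/25 - 99*1/(26*x) = -51/25 - 99/(26*x))
(-32361 + 46989)/N(-83) = (-32361 + 46989)/(((3/650)*(-825 - 442*(-83))/(-83))) = 14628/(((3/650)*(-1/83)*(-825 + 36686))) = 14628/(((3/650)*(-1/83)*35861)) = 14628/(-107583/53950) = 14628*(-53950/107583) = -263060200/35861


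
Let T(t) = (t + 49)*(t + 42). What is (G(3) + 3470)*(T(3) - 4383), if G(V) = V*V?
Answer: -7107597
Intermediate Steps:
G(V) = V**2
T(t) = (42 + t)*(49 + t) (T(t) = (49 + t)*(42 + t) = (42 + t)*(49 + t))
(G(3) + 3470)*(T(3) - 4383) = (3**2 + 3470)*((2058 + 3**2 + 91*3) - 4383) = (9 + 3470)*((2058 + 9 + 273) - 4383) = 3479*(2340 - 4383) = 3479*(-2043) = -7107597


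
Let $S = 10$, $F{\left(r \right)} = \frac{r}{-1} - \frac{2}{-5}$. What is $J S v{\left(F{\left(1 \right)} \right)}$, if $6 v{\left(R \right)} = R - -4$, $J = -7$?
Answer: $- \frac{119}{3} \approx -39.667$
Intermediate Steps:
$F{\left(r \right)} = \frac{2}{5} - r$ ($F{\left(r \right)} = r \left(-1\right) - - \frac{2}{5} = - r + \frac{2}{5} = \frac{2}{5} - r$)
$v{\left(R \right)} = \frac{2}{3} + \frac{R}{6}$ ($v{\left(R \right)} = \frac{R - -4}{6} = \frac{R + 4}{6} = \frac{4 + R}{6} = \frac{2}{3} + \frac{R}{6}$)
$J S v{\left(F{\left(1 \right)} \right)} = \left(-7\right) 10 \left(\frac{2}{3} + \frac{\frac{2}{5} - 1}{6}\right) = - 70 \left(\frac{2}{3} + \frac{\frac{2}{5} - 1}{6}\right) = - 70 \left(\frac{2}{3} + \frac{1}{6} \left(- \frac{3}{5}\right)\right) = - 70 \left(\frac{2}{3} - \frac{1}{10}\right) = \left(-70\right) \frac{17}{30} = - \frac{119}{3}$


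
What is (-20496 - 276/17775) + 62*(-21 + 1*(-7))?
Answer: -131724692/5925 ≈ -22232.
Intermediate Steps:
(-20496 - 276/17775) + 62*(-21 + 1*(-7)) = (-20496 - 276*1/17775) + 62*(-21 - 7) = (-20496 - 92/5925) + 62*(-28) = -121438892/5925 - 1736 = -131724692/5925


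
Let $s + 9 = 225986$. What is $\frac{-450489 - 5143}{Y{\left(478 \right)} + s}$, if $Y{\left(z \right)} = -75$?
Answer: $- \frac{227816}{112951} \approx -2.0169$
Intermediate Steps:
$s = 225977$ ($s = -9 + 225986 = 225977$)
$\frac{-450489 - 5143}{Y{\left(478 \right)} + s} = \frac{-450489 - 5143}{-75 + 225977} = - \frac{455632}{225902} = \left(-455632\right) \frac{1}{225902} = - \frac{227816}{112951}$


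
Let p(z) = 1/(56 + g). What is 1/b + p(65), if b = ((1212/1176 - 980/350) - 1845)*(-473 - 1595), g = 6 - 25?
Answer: 935693243/34620314586 ≈ 0.027027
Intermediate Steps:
g = -19
p(z) = 1/37 (p(z) = 1/(56 - 19) = 1/37)
b = 935684178/245 (b = ((1212*(1/1176) - 980*1/350) - 1845)*(-2068) = ((101/98 - 14/5) - 1845)*(-2068) = (-867/490 - 1845)*(-2068) = -904917/490*(-2068) = 935684178/245 ≈ 3.8191e+6)
1/b + p(65) = 1/(935684178/245) + 1/37 = 245/935684178 + 1/37 = 935693243/34620314586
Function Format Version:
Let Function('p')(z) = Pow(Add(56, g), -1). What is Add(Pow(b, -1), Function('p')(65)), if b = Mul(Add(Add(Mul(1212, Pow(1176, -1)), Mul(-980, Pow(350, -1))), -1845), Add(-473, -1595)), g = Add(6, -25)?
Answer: Rational(935693243, 34620314586) ≈ 0.027027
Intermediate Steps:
g = -19
Function('p')(z) = Rational(1, 37) (Function('p')(z) = Pow(Add(56, -19), -1) = Pow(37, -1) = Rational(1, 37))
b = Rational(935684178, 245) (b = Mul(Add(Add(Mul(1212, Rational(1, 1176)), Mul(-980, Rational(1, 350))), -1845), -2068) = Mul(Add(Add(Rational(101, 98), Rational(-14, 5)), -1845), -2068) = Mul(Add(Rational(-867, 490), -1845), -2068) = Mul(Rational(-904917, 490), -2068) = Rational(935684178, 245) ≈ 3.8191e+6)
Add(Pow(b, -1), Function('p')(65)) = Add(Pow(Rational(935684178, 245), -1), Rational(1, 37)) = Add(Rational(245, 935684178), Rational(1, 37)) = Rational(935693243, 34620314586)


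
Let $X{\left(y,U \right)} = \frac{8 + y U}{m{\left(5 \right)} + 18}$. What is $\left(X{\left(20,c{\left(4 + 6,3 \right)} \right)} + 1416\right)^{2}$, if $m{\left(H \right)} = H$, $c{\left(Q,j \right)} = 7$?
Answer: $\frac{1070336656}{529} \approx 2.0233 \cdot 10^{6}$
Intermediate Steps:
$X{\left(y,U \right)} = \frac{8}{23} + \frac{U y}{23}$ ($X{\left(y,U \right)} = \frac{8 + y U}{5 + 18} = \frac{8 + U y}{23} = \left(8 + U y\right) \frac{1}{23} = \frac{8}{23} + \frac{U y}{23}$)
$\left(X{\left(20,c{\left(4 + 6,3 \right)} \right)} + 1416\right)^{2} = \left(\left(\frac{8}{23} + \frac{1}{23} \cdot 7 \cdot 20\right) + 1416\right)^{2} = \left(\left(\frac{8}{23} + \frac{140}{23}\right) + 1416\right)^{2} = \left(\frac{148}{23} + 1416\right)^{2} = \left(\frac{32716}{23}\right)^{2} = \frac{1070336656}{529}$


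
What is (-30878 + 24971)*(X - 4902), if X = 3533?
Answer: 8086683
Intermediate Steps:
(-30878 + 24971)*(X - 4902) = (-30878 + 24971)*(3533 - 4902) = -5907*(-1369) = 8086683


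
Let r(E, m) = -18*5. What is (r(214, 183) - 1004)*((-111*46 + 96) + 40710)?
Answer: -39055800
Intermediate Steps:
r(E, m) = -90
(r(214, 183) - 1004)*((-111*46 + 96) + 40710) = (-90 - 1004)*((-111*46 + 96) + 40710) = -1094*((-5106 + 96) + 40710) = -1094*(-5010 + 40710) = -1094*35700 = -39055800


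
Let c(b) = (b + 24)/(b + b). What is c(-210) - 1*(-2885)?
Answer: 201981/70 ≈ 2885.4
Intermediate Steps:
c(b) = (24 + b)/(2*b) (c(b) = (24 + b)/((2*b)) = (24 + b)*(1/(2*b)) = (24 + b)/(2*b))
c(-210) - 1*(-2885) = (1/2)*(24 - 210)/(-210) - 1*(-2885) = (1/2)*(-1/210)*(-186) + 2885 = 31/70 + 2885 = 201981/70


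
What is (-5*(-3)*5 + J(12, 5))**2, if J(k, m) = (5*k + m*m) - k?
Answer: 21904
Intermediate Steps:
J(k, m) = m**2 + 4*k (J(k, m) = (5*k + m**2) - k = (m**2 + 5*k) - k = m**2 + 4*k)
(-5*(-3)*5 + J(12, 5))**2 = (-5*(-3)*5 + (5**2 + 4*12))**2 = (15*5 + (25 + 48))**2 = (75 + 73)**2 = 148**2 = 21904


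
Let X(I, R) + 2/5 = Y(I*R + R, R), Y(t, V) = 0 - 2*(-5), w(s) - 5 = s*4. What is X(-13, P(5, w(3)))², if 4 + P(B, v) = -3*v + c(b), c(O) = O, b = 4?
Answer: 2304/25 ≈ 92.160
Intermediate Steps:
w(s) = 5 + 4*s (w(s) = 5 + s*4 = 5 + 4*s)
P(B, v) = -3*v (P(B, v) = -4 + (-3*v + 4) = -4 + (4 - 3*v) = -3*v)
Y(t, V) = 10 (Y(t, V) = 0 + 10 = 10)
X(I, R) = 48/5 (X(I, R) = -⅖ + 10 = 48/5)
X(-13, P(5, w(3)))² = (48/5)² = 2304/25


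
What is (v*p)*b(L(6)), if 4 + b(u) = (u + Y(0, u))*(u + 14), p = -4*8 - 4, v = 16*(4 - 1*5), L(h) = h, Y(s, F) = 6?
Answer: 135936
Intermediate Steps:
v = -16 (v = 16*(4 - 5) = 16*(-1) = -16)
p = -36 (p = -32 - 4 = -36)
b(u) = -4 + (6 + u)*(14 + u) (b(u) = -4 + (u + 6)*(u + 14) = -4 + (6 + u)*(14 + u))
(v*p)*b(L(6)) = (-16*(-36))*(80 + 6² + 20*6) = 576*(80 + 36 + 120) = 576*236 = 135936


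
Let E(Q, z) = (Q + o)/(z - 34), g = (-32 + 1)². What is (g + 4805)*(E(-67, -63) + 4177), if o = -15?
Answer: 2336677266/97 ≈ 2.4089e+7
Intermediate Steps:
g = 961 (g = (-31)² = 961)
E(Q, z) = (-15 + Q)/(-34 + z) (E(Q, z) = (Q - 15)/(z - 34) = (-15 + Q)/(-34 + z))
(g + 4805)*(E(-67, -63) + 4177) = (961 + 4805)*((-15 - 67)/(-34 - 63) + 4177) = 5766*(-82/(-97) + 4177) = 5766*(-1/97*(-82) + 4177) = 5766*(82/97 + 4177) = 5766*(405251/97) = 2336677266/97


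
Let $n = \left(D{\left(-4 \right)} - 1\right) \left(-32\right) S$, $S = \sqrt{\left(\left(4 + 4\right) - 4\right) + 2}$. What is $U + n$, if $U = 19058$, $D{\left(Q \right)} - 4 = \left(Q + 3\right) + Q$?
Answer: $19058 + 64 \sqrt{6} \approx 19215.0$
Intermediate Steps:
$D{\left(Q \right)} = 7 + 2 Q$ ($D{\left(Q \right)} = 4 + \left(\left(Q + 3\right) + Q\right) = 4 + \left(\left(3 + Q\right) + Q\right) = 4 + \left(3 + 2 Q\right) = 7 + 2 Q$)
$S = \sqrt{6}$ ($S = \sqrt{\left(8 - 4\right) + 2} = \sqrt{4 + 2} = \sqrt{6} \approx 2.4495$)
$n = 64 \sqrt{6}$ ($n = \left(\left(7 + 2 \left(-4\right)\right) - 1\right) \left(-32\right) \sqrt{6} = \left(\left(7 - 8\right) - 1\right) \left(-32\right) \sqrt{6} = \left(-1 - 1\right) \left(-32\right) \sqrt{6} = \left(-2\right) \left(-32\right) \sqrt{6} = 64 \sqrt{6} \approx 156.77$)
$U + n = 19058 + 64 \sqrt{6}$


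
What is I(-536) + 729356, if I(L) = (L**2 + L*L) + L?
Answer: 1303412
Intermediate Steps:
I(L) = L + 2*L**2 (I(L) = (L**2 + L**2) + L = 2*L**2 + L = L + 2*L**2)
I(-536) + 729356 = -536*(1 + 2*(-536)) + 729356 = -536*(1 - 1072) + 729356 = -536*(-1071) + 729356 = 574056 + 729356 = 1303412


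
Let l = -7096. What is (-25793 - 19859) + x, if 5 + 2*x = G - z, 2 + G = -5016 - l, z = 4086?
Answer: -93317/2 ≈ -46659.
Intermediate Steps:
G = 2078 (G = -2 + (-5016 - 1*(-7096)) = -2 + (-5016 + 7096) = -2 + 2080 = 2078)
x = -2013/2 (x = -5/2 + (2078 - 1*4086)/2 = -5/2 + (2078 - 4086)/2 = -5/2 + (½)*(-2008) = -5/2 - 1004 = -2013/2 ≈ -1006.5)
(-25793 - 19859) + x = (-25793 - 19859) - 2013/2 = -45652 - 2013/2 = -93317/2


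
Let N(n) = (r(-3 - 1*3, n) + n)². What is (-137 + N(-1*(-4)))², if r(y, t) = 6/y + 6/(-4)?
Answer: 290521/16 ≈ 18158.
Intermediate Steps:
r(y, t) = -3/2 + 6/y (r(y, t) = 6/y + 6*(-¼) = 6/y - 3/2 = -3/2 + 6/y)
N(n) = (-5/2 + n)² (N(n) = ((-3/2 + 6/(-3 - 1*3)) + n)² = ((-3/2 + 6/(-3 - 3)) + n)² = ((-3/2 + 6/(-6)) + n)² = ((-3/2 + 6*(-⅙)) + n)² = ((-3/2 - 1) + n)² = (-5/2 + n)²)
(-137 + N(-1*(-4)))² = (-137 + (5 - (-2)*(-4))²/4)² = (-137 + (5 - 2*4)²/4)² = (-137 + (5 - 8)²/4)² = (-137 + (¼)*(-3)²)² = (-137 + (¼)*9)² = (-137 + 9/4)² = (-539/4)² = 290521/16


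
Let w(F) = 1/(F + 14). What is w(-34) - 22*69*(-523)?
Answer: 15878279/20 ≈ 7.9391e+5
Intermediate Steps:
w(F) = 1/(14 + F)
w(-34) - 22*69*(-523) = 1/(14 - 34) - 22*69*(-523) = 1/(-20) - 1518*(-523) = -1/20 + 793914 = 15878279/20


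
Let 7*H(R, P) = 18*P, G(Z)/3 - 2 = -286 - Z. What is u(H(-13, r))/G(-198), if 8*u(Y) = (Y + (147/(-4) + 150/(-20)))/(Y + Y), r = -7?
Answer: -83/99072 ≈ -0.00083777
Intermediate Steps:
G(Z) = -852 - 3*Z (G(Z) = 6 + 3*(-286 - Z) = 6 + (-858 - 3*Z) = -852 - 3*Z)
H(R, P) = 18*P/7 (H(R, P) = (18*P)/7 = 18*P/7)
u(Y) = (-177/4 + Y)/(16*Y) (u(Y) = ((Y + (147/(-4) + 150/(-20)))/(Y + Y))/8 = ((Y + (147*(-¼) + 150*(-1/20)))/((2*Y)))/8 = ((Y + (-147/4 - 15/2))*(1/(2*Y)))/8 = ((Y - 177/4)*(1/(2*Y)))/8 = ((-177/4 + Y)*(1/(2*Y)))/8 = ((-177/4 + Y)/(2*Y))/8 = (-177/4 + Y)/(16*Y))
u(H(-13, r))/G(-198) = ((-177 + 4*((18/7)*(-7)))/(64*(((18/7)*(-7)))))/(-852 - 3*(-198)) = ((1/64)*(-177 + 4*(-18))/(-18))/(-852 + 594) = ((1/64)*(-1/18)*(-177 - 72))/(-258) = ((1/64)*(-1/18)*(-249))*(-1/258) = (83/384)*(-1/258) = -83/99072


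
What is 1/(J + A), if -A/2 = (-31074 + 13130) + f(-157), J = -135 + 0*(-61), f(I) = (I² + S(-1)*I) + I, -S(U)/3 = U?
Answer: -1/12289 ≈ -8.1374e-5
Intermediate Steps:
S(U) = -3*U
f(I) = I² + 4*I (f(I) = (I² + (-3*(-1))*I) + I = (I² + 3*I) + I = I² + 4*I)
J = -135 (J = -135 + 0 = -135)
A = -12154 (A = -2*((-31074 + 13130) - 157*(4 - 157)) = -2*(-17944 - 157*(-153)) = -2*(-17944 + 24021) = -2*6077 = -12154)
1/(J + A) = 1/(-135 - 12154) = 1/(-12289) = -1/12289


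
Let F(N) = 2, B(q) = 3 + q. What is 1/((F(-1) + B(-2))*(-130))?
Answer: -1/390 ≈ -0.0025641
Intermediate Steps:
1/((F(-1) + B(-2))*(-130)) = 1/((2 + (3 - 2))*(-130)) = 1/((2 + 1)*(-130)) = 1/(3*(-130)) = 1/(-390) = -1/390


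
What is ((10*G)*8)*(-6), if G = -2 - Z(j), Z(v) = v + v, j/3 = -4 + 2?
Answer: -4800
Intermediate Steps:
j = -6 (j = 3*(-4 + 2) = 3*(-2) = -6)
Z(v) = 2*v
G = 10 (G = -2 - 2*(-6) = -2 - 1*(-12) = -2 + 12 = 10)
((10*G)*8)*(-6) = ((10*10)*8)*(-6) = (100*8)*(-6) = 800*(-6) = -4800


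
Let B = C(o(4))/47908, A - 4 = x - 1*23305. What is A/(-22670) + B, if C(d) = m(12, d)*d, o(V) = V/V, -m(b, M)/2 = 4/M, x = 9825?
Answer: 80678356/135759295 ≈ 0.59427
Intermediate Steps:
m(b, M) = -8/M
A = -13476 (A = 4 + (9825 - 1*23305) = 4 + (9825 - 23305) = 4 - 13480 = -13476)
o(V) = 1
C(d) = -8 (C(d) = (-8/d)*d = -8)
B = -2/11977 (B = -8/47908 = -8*1/47908 = -2/11977 ≈ -0.00016699)
A/(-22670) + B = -13476/(-22670) - 2/11977 = -13476*(-1/22670) - 2/11977 = 6738/11335 - 2/11977 = 80678356/135759295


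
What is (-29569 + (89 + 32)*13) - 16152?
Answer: -44148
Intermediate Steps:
(-29569 + (89 + 32)*13) - 16152 = (-29569 + 121*13) - 16152 = (-29569 + 1573) - 16152 = -27996 - 16152 = -44148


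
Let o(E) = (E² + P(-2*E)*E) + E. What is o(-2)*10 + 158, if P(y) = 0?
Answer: 178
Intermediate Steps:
o(E) = E + E² (o(E) = (E² + 0*E) + E = (E² + 0) + E = E² + E = E + E²)
o(-2)*10 + 158 = -2*(1 - 2)*10 + 158 = -2*(-1)*10 + 158 = 2*10 + 158 = 20 + 158 = 178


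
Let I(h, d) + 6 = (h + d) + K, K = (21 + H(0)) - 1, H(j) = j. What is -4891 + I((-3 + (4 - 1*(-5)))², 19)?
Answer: -4822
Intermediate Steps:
K = 20 (K = (21 + 0) - 1 = 21 - 1 = 20)
I(h, d) = 14 + d + h (I(h, d) = -6 + ((h + d) + 20) = -6 + ((d + h) + 20) = -6 + (20 + d + h) = 14 + d + h)
-4891 + I((-3 + (4 - 1*(-5)))², 19) = -4891 + (14 + 19 + (-3 + (4 - 1*(-5)))²) = -4891 + (14 + 19 + (-3 + (4 + 5))²) = -4891 + (14 + 19 + (-3 + 9)²) = -4891 + (14 + 19 + 6²) = -4891 + (14 + 19 + 36) = -4891 + 69 = -4822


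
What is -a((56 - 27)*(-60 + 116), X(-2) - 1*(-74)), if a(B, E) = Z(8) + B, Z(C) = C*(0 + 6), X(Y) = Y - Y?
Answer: -1672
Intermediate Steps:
X(Y) = 0
Z(C) = 6*C (Z(C) = C*6 = 6*C)
a(B, E) = 48 + B (a(B, E) = 6*8 + B = 48 + B)
-a((56 - 27)*(-60 + 116), X(-2) - 1*(-74)) = -(48 + (56 - 27)*(-60 + 116)) = -(48 + 29*56) = -(48 + 1624) = -1*1672 = -1672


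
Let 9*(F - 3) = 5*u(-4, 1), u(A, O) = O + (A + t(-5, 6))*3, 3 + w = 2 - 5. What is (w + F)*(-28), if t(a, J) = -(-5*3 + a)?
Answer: -6104/9 ≈ -678.22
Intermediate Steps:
w = -6 (w = -3 + (2 - 5) = -3 - 3 = -6)
t(a, J) = 15 - a (t(a, J) = -(-15 + a) = 15 - a)
u(A, O) = 60 + O + 3*A (u(A, O) = O + (A + (15 - 1*(-5)))*3 = O + (A + (15 + 5))*3 = O + (A + 20)*3 = O + (20 + A)*3 = O + (60 + 3*A) = 60 + O + 3*A)
F = 272/9 (F = 3 + (5*(60 + 1 + 3*(-4)))/9 = 3 + (5*(60 + 1 - 12))/9 = 3 + (5*49)/9 = 3 + (⅑)*245 = 3 + 245/9 = 272/9 ≈ 30.222)
(w + F)*(-28) = (-6 + 272/9)*(-28) = (218/9)*(-28) = -6104/9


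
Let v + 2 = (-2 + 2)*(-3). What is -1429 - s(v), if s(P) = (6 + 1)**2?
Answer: -1478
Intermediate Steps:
v = -2 (v = -2 + (-2 + 2)*(-3) = -2 + 0*(-3) = -2 + 0 = -2)
s(P) = 49 (s(P) = 7**2 = 49)
-1429 - s(v) = -1429 - 1*49 = -1429 - 49 = -1478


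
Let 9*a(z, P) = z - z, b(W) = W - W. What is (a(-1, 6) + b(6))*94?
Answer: 0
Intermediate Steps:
b(W) = 0
a(z, P) = 0 (a(z, P) = (z - z)/9 = (⅑)*0 = 0)
(a(-1, 6) + b(6))*94 = (0 + 0)*94 = 0*94 = 0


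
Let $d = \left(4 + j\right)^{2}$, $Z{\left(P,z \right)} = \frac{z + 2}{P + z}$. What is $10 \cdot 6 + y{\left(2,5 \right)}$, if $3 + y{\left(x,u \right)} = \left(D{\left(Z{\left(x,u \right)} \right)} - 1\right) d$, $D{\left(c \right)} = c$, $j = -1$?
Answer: $57$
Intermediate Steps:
$Z{\left(P,z \right)} = \frac{2 + z}{P + z}$
$d = 9$ ($d = \left(4 - 1\right)^{2} = 3^{2} = 9$)
$y{\left(x,u \right)} = -12 + \frac{9 \left(2 + u\right)}{u + x}$ ($y{\left(x,u \right)} = -3 + \left(\frac{2 + u}{x + u} - 1\right) 9 = -3 + \left(\frac{2 + u}{u + x} - 1\right) 9 = -3 + \left(-1 + \frac{2 + u}{u + x}\right) 9 = -3 + \left(-9 + \frac{9 \left(2 + u\right)}{u + x}\right) = -12 + \frac{9 \left(2 + u\right)}{u + x}$)
$10 \cdot 6 + y{\left(2,5 \right)} = 10 \cdot 6 + \frac{3 \left(6 - 5 - 8\right)}{5 + 2} = 60 + \frac{3 \left(6 - 5 - 8\right)}{7} = 60 + 3 \cdot \frac{1}{7} \left(-7\right) = 60 - 3 = 57$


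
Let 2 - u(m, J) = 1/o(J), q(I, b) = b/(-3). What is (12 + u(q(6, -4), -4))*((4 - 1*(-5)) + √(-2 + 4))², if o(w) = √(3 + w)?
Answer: (9 + √2)²*(14 + I) ≈ 1518.4 + 108.46*I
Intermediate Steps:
q(I, b) = -b/3 (q(I, b) = b*(-⅓) = -b/3)
u(m, J) = 2 - 1/√(3 + J) (u(m, J) = 2 - 1/(√(3 + J)) = 2 - 1/√(3 + J))
(12 + u(q(6, -4), -4))*((4 - 1*(-5)) + √(-2 + 4))² = (12 + (2 - 1/√(3 - 4)))*((4 - 1*(-5)) + √(-2 + 4))² = (12 + (2 - 1/√(-1)))*((4 + 5) + √2)² = (12 + (2 - (-1)*I))*(9 + √2)² = (12 + (2 + I))*(9 + √2)² = (14 + I)*(9 + √2)² = (9 + √2)²*(14 + I)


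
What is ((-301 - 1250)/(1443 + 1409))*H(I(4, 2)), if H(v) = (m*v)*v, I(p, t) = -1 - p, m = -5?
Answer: 193875/2852 ≈ 67.979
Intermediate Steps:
H(v) = -5*v² (H(v) = (-5*v)*v = -5*v²)
((-301 - 1250)/(1443 + 1409))*H(I(4, 2)) = ((-301 - 1250)/(1443 + 1409))*(-5*(-1 - 1*4)²) = (-1551/2852)*(-5*(-1 - 4)²) = (-1551*1/2852)*(-5*(-5)²) = -(-7755)*25/2852 = -1551/2852*(-125) = 193875/2852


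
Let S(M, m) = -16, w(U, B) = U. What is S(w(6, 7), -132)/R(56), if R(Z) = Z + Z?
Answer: -⅐ ≈ -0.14286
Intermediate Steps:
R(Z) = 2*Z
S(w(6, 7), -132)/R(56) = -16/(2*56) = -16/112 = -16*1/112 = -⅐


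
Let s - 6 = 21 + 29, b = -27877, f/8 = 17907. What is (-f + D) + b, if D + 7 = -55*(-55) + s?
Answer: -168059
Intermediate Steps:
f = 143256 (f = 8*17907 = 143256)
s = 56 (s = 6 + (21 + 29) = 6 + 50 = 56)
D = 3074 (D = -7 + (-55*(-55) + 56) = -7 + (3025 + 56) = -7 + 3081 = 3074)
(-f + D) + b = (-1*143256 + 3074) - 27877 = (-143256 + 3074) - 27877 = -140182 - 27877 = -168059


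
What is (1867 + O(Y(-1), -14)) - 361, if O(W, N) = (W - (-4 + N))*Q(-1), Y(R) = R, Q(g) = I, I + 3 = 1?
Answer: 1472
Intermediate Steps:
I = -2 (I = -3 + 1 = -2)
Q(g) = -2
O(W, N) = -8 - 2*W + 2*N (O(W, N) = (W - (-4 + N))*(-2) = (W + (4 - N))*(-2) = (4 + W - N)*(-2) = -8 - 2*W + 2*N)
(1867 + O(Y(-1), -14)) - 361 = (1867 + (-8 - 2*(-1) + 2*(-14))) - 361 = (1867 + (-8 + 2 - 28)) - 361 = (1867 - 34) - 361 = 1833 - 361 = 1472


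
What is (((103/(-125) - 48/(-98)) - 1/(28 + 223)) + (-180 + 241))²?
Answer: 8697418833562209/2363521890625 ≈ 3679.9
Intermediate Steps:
(((103/(-125) - 48/(-98)) - 1/(28 + 223)) + (-180 + 241))² = (((103*(-1/125) - 48*(-1/98)) - 1/251) + 61)² = (((-103/125 + 24/49) - 1*1/251) + 61)² = ((-2047/6125 - 1/251) + 61)² = (-519922/1537375 + 61)² = (93259953/1537375)² = 8697418833562209/2363521890625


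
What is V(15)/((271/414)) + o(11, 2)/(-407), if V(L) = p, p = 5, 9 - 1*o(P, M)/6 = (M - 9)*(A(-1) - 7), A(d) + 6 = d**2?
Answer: 964440/110297 ≈ 8.7440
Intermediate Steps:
A(d) = -6 + d**2
o(P, M) = -594 + 72*M (o(P, M) = 54 - 6*(M - 9)*((-6 + (-1)**2) - 7) = 54 - 6*(-9 + M)*((-6 + 1) - 7) = 54 - 6*(-9 + M)*(-5 - 7) = 54 - 6*(-9 + M)*(-12) = 54 - 6*(108 - 12*M) = 54 + (-648 + 72*M) = -594 + 72*M)
V(L) = 5
V(15)/((271/414)) + o(11, 2)/(-407) = 5/((271/414)) + (-594 + 72*2)/(-407) = 5/((271*(1/414))) + (-594 + 144)*(-1/407) = 5/(271/414) - 450*(-1/407) = 5*(414/271) + 450/407 = 2070/271 + 450/407 = 964440/110297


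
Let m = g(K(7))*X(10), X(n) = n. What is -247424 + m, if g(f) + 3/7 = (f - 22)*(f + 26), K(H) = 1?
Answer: -1771688/7 ≈ -2.5310e+5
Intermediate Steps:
g(f) = -3/7 + (-22 + f)*(26 + f) (g(f) = -3/7 + (f - 22)*(f + 26) = -3/7 + (-22 + f)*(26 + f))
m = -39720/7 (m = (-4007/7 + 1² + 4*1)*10 = (-4007/7 + 1 + 4)*10 = -3972/7*10 = -39720/7 ≈ -5674.3)
-247424 + m = -247424 - 39720/7 = -1771688/7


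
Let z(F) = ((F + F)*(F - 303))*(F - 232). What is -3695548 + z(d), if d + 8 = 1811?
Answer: 8493843452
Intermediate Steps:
d = 1803 (d = -8 + 1811 = 1803)
z(F) = 2*F*(-303 + F)*(-232 + F) (z(F) = ((2*F)*(-303 + F))*(-232 + F) = (2*F*(-303 + F))*(-232 + F) = 2*F*(-303 + F)*(-232 + F))
-3695548 + z(d) = -3695548 + 2*1803*(70296 + 1803² - 535*1803) = -3695548 + 2*1803*(70296 + 3250809 - 964605) = -3695548 + 2*1803*2356500 = -3695548 + 8497539000 = 8493843452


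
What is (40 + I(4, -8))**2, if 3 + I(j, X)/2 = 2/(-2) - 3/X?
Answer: 17161/16 ≈ 1072.6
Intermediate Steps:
I(j, X) = -8 - 6/X (I(j, X) = -6 + 2*(2/(-2) - 3/X) = -6 + 2*(2*(-1/2) - 3/X) = -6 + 2*(-1 - 3/X) = -6 + (-2 - 6/X) = -8 - 6/X)
(40 + I(4, -8))**2 = (40 + (-8 - 6/(-8)))**2 = (40 + (-8 - 6*(-1/8)))**2 = (40 + (-8 + 3/4))**2 = (40 - 29/4)**2 = (131/4)**2 = 17161/16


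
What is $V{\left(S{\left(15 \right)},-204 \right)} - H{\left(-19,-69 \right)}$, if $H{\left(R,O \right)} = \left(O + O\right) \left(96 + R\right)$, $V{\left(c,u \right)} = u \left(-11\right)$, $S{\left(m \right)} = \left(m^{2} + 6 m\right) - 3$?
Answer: $12870$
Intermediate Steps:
$S{\left(m \right)} = -3 + m^{2} + 6 m$
$V{\left(c,u \right)} = - 11 u$
$H{\left(R,O \right)} = 2 O \left(96 + R\right)$
$V{\left(S{\left(15 \right)},-204 \right)} - H{\left(-19,-69 \right)} = \left(-11\right) \left(-204\right) - 2 \left(-69\right) \left(96 - 19\right) = 2244 - 2 \left(-69\right) 77 = 2244 - -10626 = 2244 + 10626 = 12870$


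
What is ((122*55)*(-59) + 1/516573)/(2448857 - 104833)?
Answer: -204506084969/1210859509752 ≈ -0.16889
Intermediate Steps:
((122*55)*(-59) + 1/516573)/(2448857 - 104833) = (6710*(-59) + 1/516573)/2344024 = (-395890 + 1/516573)*(1/2344024) = -204506084969/516573*1/2344024 = -204506084969/1210859509752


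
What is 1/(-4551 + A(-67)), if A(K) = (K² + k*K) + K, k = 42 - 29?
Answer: -1/1000 ≈ -0.0010000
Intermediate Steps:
k = 13
A(K) = K² + 14*K (A(K) = (K² + 13*K) + K = K² + 14*K)
1/(-4551 + A(-67)) = 1/(-4551 - 67*(14 - 67)) = 1/(-4551 - 67*(-53)) = 1/(-4551 + 3551) = 1/(-1000) = -1/1000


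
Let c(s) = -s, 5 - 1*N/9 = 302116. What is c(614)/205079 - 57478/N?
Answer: 10118065376/557609595921 ≈ 0.018145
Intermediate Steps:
N = -2718999 (N = 45 - 9*302116 = 45 - 2719044 = -2718999)
c(614)/205079 - 57478/N = -1*614/205079 - 57478/(-2718999) = -614*1/205079 - 57478*(-1/2718999) = -614/205079 + 57478/2718999 = 10118065376/557609595921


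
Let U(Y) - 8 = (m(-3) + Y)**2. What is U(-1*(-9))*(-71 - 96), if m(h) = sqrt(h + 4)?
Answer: -18036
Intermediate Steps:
m(h) = sqrt(4 + h)
U(Y) = 8 + (1 + Y)**2 (U(Y) = 8 + (sqrt(4 - 3) + Y)**2 = 8 + (sqrt(1) + Y)**2 = 8 + (1 + Y)**2)
U(-1*(-9))*(-71 - 96) = (8 + (1 - 1*(-9))**2)*(-71 - 96) = (8 + (1 + 9)**2)*(-167) = (8 + 10**2)*(-167) = (8 + 100)*(-167) = 108*(-167) = -18036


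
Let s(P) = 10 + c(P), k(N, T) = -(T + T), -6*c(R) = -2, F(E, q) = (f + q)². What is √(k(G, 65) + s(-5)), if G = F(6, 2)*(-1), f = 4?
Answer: I*√1077/3 ≈ 10.939*I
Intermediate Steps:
F(E, q) = (4 + q)²
c(R) = ⅓ (c(R) = -⅙*(-2) = ⅓)
G = -36 (G = (4 + 2)²*(-1) = 6²*(-1) = 36*(-1) = -36)
k(N, T) = -2*T
s(P) = 31/3 (s(P) = 10 + ⅓ = 31/3)
√(k(G, 65) + s(-5)) = √(-2*65 + 31/3) = √(-130 + 31/3) = √(-359/3) = I*√1077/3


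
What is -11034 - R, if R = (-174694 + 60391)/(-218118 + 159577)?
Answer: -92293671/8363 ≈ -11036.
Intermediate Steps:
R = 16329/8363 (R = -114303/(-58541) = -114303*(-1/58541) = 16329/8363 ≈ 1.9525)
-11034 - R = -11034 - 1*16329/8363 = -11034 - 16329/8363 = -92293671/8363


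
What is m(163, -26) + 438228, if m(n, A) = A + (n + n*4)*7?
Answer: 443907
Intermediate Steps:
m(n, A) = A + 35*n (m(n, A) = A + (n + 4*n)*7 = A + (5*n)*7 = A + 35*n)
m(163, -26) + 438228 = (-26 + 35*163) + 438228 = (-26 + 5705) + 438228 = 5679 + 438228 = 443907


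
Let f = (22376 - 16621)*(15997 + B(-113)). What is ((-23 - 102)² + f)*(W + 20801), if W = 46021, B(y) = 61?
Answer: 6176318369130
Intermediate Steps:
f = 92413790 (f = (22376 - 16621)*(15997 + 61) = 5755*16058 = 92413790)
((-23 - 102)² + f)*(W + 20801) = ((-23 - 102)² + 92413790)*(46021 + 20801) = ((-125)² + 92413790)*66822 = (15625 + 92413790)*66822 = 92429415*66822 = 6176318369130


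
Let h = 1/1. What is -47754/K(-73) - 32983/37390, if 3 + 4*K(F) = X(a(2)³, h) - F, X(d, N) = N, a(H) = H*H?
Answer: -7144430033/2654690 ≈ -2691.3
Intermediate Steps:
h = 1
a(H) = H²
K(F) = -½ - F/4 (K(F) = -¾ + (1 - F)/4 = -¾ + (¼ - F/4) = -½ - F/4)
-47754/K(-73) - 32983/37390 = -47754/(-½ - ¼*(-73)) - 32983/37390 = -47754/(-½ + 73/4) - 32983*1/37390 = -47754/71/4 - 32983/37390 = -47754*4/71 - 32983/37390 = -191016/71 - 32983/37390 = -7144430033/2654690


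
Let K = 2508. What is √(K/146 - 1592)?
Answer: I*√8392226/73 ≈ 39.684*I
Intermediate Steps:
√(K/146 - 1592) = √(2508/146 - 1592) = √(2508*(1/146) - 1592) = √(1254/73 - 1592) = √(-114962/73) = I*√8392226/73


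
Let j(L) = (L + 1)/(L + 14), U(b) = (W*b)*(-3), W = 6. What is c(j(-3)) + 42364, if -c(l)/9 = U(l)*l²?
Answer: 56385188/1331 ≈ 42363.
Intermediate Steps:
U(b) = -18*b (U(b) = (6*b)*(-3) = -18*b)
j(L) = (1 + L)/(14 + L)
c(l) = 162*l³ (c(l) = -9*(-18*l)*l² = -(-162)*l³ = 162*l³)
c(j(-3)) + 42364 = 162*((1 - 3)/(14 - 3))³ + 42364 = 162*(-2/11)³ + 42364 = 162*(-8/1331) + 42364 = -1296/1331 + 42364 = 56385188/1331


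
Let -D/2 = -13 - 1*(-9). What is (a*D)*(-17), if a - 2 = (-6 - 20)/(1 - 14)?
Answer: -544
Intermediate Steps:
D = 8 (D = -2*(-13 - 1*(-9)) = -2*(-13 + 9) = -2*(-4) = 8)
a = 4 (a = 2 + (-6 - 20)/(1 - 14) = 2 - 26/(-13) = 2 - 26*(-1/13) = 2 + 2 = 4)
(a*D)*(-17) = (4*8)*(-17) = 32*(-17) = -544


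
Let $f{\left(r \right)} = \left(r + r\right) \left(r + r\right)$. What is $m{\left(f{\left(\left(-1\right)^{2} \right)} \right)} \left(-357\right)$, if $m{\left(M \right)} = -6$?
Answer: $2142$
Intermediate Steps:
$f{\left(r \right)} = 4 r^{2}$ ($f{\left(r \right)} = 2 r 2 r = 4 r^{2}$)
$m{\left(f{\left(\left(-1\right)^{2} \right)} \right)} \left(-357\right) = \left(-6\right) \left(-357\right) = 2142$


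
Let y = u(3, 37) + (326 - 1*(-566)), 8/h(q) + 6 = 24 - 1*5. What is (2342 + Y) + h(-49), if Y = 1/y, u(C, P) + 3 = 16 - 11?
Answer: 27225889/11622 ≈ 2342.6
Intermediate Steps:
u(C, P) = 2 (u(C, P) = -3 + (16 - 11) = -3 + 5 = 2)
h(q) = 8/13 (h(q) = 8/(-6 + (24 - 1*5)) = 8/(-6 + (24 - 5)) = 8/(-6 + 19) = 8/13)
y = 894 (y = 2 + (326 - 1*(-566)) = 2 + (326 + 566) = 2 + 892 = 894)
Y = 1/894 ≈ 0.0011186
(2342 + Y) + h(-49) = (2342 + 1/894) + 8/13 = 2093749/894 + 8/13 = 27225889/11622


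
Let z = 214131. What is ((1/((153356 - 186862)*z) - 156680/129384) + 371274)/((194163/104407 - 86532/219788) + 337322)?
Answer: 82383110329171024247424488927/74849967825384470530776448968 ≈ 1.1006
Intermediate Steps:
((1/((153356 - 186862)*z) - 156680/129384) + 371274)/((194163/104407 - 86532/219788) + 337322) = ((1/((153356 - 186862)*214131) - 156680/129384) + 371274)/((194163/104407 - 86532/219788) + 337322) = (((1/214131)/(-33506) - 156680*1/129384) + 371274)/((194163*(1/104407) - 86532*1/219788) + 337322) = ((-1/33506*1/214131 - 19585/16173) + 371274)/((194163/104407 - 21633/54947) + 337322) = ((-1/7174673286 - 19585/16173) + 371274)/(8410037730/5736851429 + 337322) = (-46838658774161/38678663684826 + 371274)/(1935174607770868/5736851429) = (14360335342261314163/38678663684826)*(5736851429/1935174607770868) = 82383110329171024247424488927/74849967825384470530776448968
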